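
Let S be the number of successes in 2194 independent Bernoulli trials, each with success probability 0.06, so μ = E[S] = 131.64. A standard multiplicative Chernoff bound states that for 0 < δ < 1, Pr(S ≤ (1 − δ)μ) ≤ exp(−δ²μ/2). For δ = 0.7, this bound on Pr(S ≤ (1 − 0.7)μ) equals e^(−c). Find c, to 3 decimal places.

c = δ²μ/2 = 0.7²·131.64/2 = 32.2518.

32.252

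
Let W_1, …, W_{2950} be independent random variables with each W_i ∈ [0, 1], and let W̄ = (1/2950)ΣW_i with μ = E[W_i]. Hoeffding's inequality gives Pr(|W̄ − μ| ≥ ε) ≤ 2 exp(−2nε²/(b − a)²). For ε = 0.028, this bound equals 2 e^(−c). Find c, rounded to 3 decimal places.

c = 2nε²/(b − a)² = 2·2950·0.028² / 1² = 4.6256.

4.626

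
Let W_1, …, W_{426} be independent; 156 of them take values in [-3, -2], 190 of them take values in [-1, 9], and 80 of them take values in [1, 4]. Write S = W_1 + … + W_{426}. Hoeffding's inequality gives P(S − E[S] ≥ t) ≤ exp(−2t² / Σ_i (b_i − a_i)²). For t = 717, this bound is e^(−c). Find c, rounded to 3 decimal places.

Σ(b_i − a_i)² = 156·1² + 190·10² + 80·3² = 19876.
c = 2t² / 19876 = 2·717² / 19876 = 51.7296.

51.730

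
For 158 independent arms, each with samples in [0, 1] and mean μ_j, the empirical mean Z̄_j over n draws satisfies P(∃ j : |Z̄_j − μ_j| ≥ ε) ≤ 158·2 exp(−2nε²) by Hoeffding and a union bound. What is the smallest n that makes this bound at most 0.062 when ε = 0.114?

Need 2·158·exp(−2nε²) ≤ 0.062, i.e. exp(−2nε²) ≤ 0.062/316.
So 2nε² ≥ ln(316/0.062) = 8.536363.
Hence n ≥ 8.536363/(2·0.114²) = 328.423.
The smallest integer n is 329.

329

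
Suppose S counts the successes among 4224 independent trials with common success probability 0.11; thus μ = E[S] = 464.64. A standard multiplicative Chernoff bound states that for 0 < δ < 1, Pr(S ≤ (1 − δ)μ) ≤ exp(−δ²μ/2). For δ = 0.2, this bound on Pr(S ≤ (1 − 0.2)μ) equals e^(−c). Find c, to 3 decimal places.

c = δ²μ/2 = 0.2²·464.64/2 = 9.2928.

9.293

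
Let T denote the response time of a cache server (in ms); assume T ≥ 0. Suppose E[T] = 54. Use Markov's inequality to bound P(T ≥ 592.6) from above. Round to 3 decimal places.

Markov's inequality: for a non-negative random variable, P(T ≥ a) ≤ E[T]/a.
Here E[T] = 54 and a = 592.6, so the bound is 54/592.6 = 0.0911.

0.091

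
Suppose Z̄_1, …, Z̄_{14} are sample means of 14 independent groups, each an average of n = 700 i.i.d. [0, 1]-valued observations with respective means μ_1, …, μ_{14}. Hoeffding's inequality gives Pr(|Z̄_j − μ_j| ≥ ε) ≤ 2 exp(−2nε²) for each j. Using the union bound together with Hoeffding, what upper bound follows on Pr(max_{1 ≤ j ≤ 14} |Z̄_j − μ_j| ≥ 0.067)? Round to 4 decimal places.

0.0522

Per-experiment Hoeffding bound: 2·exp(−2·700·0.067²) = 2·exp(−6.28460) = 0.0037296.
Union bound over 14 events: 14·0.0037296 = 0.05221.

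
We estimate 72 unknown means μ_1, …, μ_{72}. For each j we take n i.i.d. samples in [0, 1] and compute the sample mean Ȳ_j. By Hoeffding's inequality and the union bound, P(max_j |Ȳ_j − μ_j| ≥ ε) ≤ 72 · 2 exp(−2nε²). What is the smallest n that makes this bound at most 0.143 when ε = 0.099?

353

Need 2·72·exp(−2nε²) ≤ 0.143, i.e. exp(−2nε²) ≤ 0.143/144.
So 2nε² ≥ ln(144/0.143) = 6.914724.
Hence n ≥ 6.914724/(2·0.099²) = 352.756.
The smallest integer n is 353.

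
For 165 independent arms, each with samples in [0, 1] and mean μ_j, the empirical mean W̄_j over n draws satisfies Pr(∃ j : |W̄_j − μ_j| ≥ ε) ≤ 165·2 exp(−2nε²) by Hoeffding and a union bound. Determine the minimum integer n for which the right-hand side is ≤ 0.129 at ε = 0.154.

Need 2·165·exp(−2nε²) ≤ 0.129, i.e. exp(−2nε²) ≤ 0.129/330.
So 2nε² ≥ ln(330/0.129) = 7.847036.
Hence n ≥ 7.847036/(2·0.154²) = 165.438.
The smallest integer n is 166.

166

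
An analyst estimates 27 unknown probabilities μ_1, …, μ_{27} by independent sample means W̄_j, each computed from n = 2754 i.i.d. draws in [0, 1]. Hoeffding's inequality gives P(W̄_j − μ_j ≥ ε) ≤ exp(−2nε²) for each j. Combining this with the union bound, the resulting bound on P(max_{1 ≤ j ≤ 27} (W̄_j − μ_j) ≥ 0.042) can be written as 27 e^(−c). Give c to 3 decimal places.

9.716

Union bound over the 27 events: P(max_{1 ≤ j ≤ 27} (W̄_j − μ_j) ≥ 0.042) ≤ 27·exp(−2nε²) = 27 exp(−2·2754·0.042²).
So c = 2·2754·0.042² = 9.7161.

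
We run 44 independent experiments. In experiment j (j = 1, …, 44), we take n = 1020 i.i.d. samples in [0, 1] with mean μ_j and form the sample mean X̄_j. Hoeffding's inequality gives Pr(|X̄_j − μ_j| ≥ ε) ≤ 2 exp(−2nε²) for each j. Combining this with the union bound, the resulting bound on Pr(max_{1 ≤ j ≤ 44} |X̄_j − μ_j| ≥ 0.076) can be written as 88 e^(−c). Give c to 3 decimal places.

Union bound over the 44 events: Pr(max_{1 ≤ j ≤ 44} |X̄_j − μ_j| ≥ 0.076) ≤ 44·2·exp(−2nε²) = 88 exp(−2·1020·0.076²).
So c = 2·1020·0.076² = 11.7830.

11.783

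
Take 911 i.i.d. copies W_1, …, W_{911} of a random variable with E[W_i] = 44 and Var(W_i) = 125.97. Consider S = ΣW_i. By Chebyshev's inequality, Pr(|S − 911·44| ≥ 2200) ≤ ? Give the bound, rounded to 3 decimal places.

Var(S) = n·Var(W_i) = 911·125.97 = 114758.67.
Chebyshev: Pr(|S − 911·44| ≥ 2200) ≤ Var(S)/2200² = 114758.67/4840000 = 0.0237.

0.024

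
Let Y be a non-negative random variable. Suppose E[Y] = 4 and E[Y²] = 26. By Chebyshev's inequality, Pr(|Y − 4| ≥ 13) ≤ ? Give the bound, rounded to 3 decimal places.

0.059

Var(Y) = E[Y²] − (E[Y])² = 26 − 16 = 10.
Chebyshev's inequality: Pr(|Y − μ| ≥ t) ≤ Var(Y)/t² = 10/169 = 0.0592.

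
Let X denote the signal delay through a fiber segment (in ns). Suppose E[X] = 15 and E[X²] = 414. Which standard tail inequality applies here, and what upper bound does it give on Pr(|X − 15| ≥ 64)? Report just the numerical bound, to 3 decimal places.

0.046

The first two moments determine the variance, so Chebyshev's inequality is the sharpest standard bound available.
Var(X) = E[X²] − (E[X])² = 414 − 225 = 189.
Chebyshev's inequality: Pr(|X − μ| ≥ t) ≤ Var(X)/t² = 189/4096 = 0.0461.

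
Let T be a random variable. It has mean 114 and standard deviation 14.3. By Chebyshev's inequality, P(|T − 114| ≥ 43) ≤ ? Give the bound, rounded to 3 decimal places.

Chebyshev: P(|T − μ| ≥ t) ≤ Var(T)/t².
Var(T) = σ² = 14.3² = 204.49.
Bound = 204.49 / 1849 = 0.1106.

0.111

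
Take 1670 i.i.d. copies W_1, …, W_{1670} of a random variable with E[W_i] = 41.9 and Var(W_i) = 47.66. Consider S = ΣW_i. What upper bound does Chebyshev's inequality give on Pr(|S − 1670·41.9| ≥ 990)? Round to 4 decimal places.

0.0812

Var(S) = n·Var(W_i) = 1670·47.66 = 79592.2.
Chebyshev: Pr(|S − 1670·41.9| ≥ 990) ≤ Var(S)/990² = 79592.2/980100 = 0.0812.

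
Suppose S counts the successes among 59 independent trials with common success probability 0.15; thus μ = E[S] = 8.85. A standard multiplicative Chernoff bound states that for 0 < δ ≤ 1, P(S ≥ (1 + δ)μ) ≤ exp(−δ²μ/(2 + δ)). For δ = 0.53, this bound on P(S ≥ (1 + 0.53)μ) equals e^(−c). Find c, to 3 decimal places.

0.983

c = δ²μ/(2 + δ) = 0.53²·8.85/(2 + 0.53) = 0.9826.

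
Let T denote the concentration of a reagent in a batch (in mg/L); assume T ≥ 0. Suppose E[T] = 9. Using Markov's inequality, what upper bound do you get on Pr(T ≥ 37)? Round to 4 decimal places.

0.2432

Markov's inequality: for a non-negative random variable, Pr(T ≥ a) ≤ E[T]/a.
Here E[T] = 9 and a = 37, so the bound is 9/37 = 0.2432.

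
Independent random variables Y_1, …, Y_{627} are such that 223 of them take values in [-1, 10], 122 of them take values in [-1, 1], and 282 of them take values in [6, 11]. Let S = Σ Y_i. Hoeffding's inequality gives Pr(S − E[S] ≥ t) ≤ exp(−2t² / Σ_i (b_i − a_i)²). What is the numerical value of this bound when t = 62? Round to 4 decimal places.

0.8004

Σ(b_i − a_i)² = 223·11² + 122·2² + 282·5² = 34521.
Exponent = 2·62² / 34521 = 0.22271.
Bound = exp(−0.22271) = 0.80035.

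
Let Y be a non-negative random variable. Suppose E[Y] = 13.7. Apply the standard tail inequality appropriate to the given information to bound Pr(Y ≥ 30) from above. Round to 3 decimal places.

Only the mean of a non-negative variable is known, so Markov's inequality is the applicable tail bound.
Markov's inequality: for a non-negative random variable, Pr(Y ≥ a) ≤ E[Y]/a.
Here E[Y] = 13.7 and a = 30, so the bound is 13.7/30 = 0.4567.

0.457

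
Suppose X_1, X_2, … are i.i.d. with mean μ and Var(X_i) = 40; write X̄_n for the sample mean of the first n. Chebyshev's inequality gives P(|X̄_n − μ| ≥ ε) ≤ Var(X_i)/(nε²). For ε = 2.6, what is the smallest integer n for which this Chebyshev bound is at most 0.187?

32

Require 40/(n·2.6²) ≤ 0.187, i.e. n ≥ 40/(0.187·2.6²) = 31.643.
The smallest integer n is 32.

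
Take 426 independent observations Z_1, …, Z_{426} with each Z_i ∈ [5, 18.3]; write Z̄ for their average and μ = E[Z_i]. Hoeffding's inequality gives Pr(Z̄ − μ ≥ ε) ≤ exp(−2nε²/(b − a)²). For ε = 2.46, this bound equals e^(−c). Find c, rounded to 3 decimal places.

c = 2nε²/(b − a)² = 2·426·2.46² / 13.3² = 29.1479.

29.148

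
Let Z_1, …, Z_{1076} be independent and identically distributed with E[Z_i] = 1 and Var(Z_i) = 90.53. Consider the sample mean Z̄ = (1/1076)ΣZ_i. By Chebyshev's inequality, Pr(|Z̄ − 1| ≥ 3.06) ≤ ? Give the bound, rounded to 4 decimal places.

0.0090

Var(Z̄) = Var(Z_i)/n = 90.53/1076 = 0.084136.
Chebyshev: Pr(|Z̄ − 1| ≥ 3.06) ≤ Var(Z̄)/(3.06)² = 90.53/(1076·3.06²) = 0.0090.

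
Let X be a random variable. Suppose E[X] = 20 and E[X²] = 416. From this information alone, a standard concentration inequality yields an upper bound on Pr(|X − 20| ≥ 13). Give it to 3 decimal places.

The first two moments determine the variance, so Chebyshev's inequality is the sharpest standard bound available.
Var(X) = E[X²] − (E[X])² = 416 − 400 = 16.
Chebyshev's inequality: Pr(|X − μ| ≥ t) ≤ Var(X)/t² = 16/169 = 0.0947.

0.095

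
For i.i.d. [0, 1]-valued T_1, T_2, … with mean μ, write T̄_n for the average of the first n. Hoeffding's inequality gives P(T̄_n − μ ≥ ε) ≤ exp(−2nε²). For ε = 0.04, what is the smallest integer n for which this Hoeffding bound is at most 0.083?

778

Require exp(−2nε²) ≤ 0.083, i.e. 2nε² ≥ ln(1/0.083) = 2.488915.
So n ≥ 2.488915 / (2·0.04²) = 777.786.
The smallest integer n is 778.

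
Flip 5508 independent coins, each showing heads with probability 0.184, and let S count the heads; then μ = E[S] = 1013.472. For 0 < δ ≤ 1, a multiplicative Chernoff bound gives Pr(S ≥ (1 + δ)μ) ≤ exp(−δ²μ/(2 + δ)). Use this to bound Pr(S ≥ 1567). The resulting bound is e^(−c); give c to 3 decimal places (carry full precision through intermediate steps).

118.735

Write 1567 = (1 + δ)μ, so δ = 1567/1013.472 − 1 = 0.54617…
Then the exponent is δ²μ/(2 + δ) = (1567 − μ)² / (μ·(2 + δ)) = 118.735350.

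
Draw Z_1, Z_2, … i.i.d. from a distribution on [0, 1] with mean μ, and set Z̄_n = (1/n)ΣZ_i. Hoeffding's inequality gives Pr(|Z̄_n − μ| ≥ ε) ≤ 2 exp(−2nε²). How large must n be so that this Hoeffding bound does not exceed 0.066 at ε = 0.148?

78

Require 2·exp(−2nε²) ≤ 0.066, i.e. 2nε² ≥ ln(2/0.066) = 3.411248.
So n ≥ 3.411248 / (2·0.148²) = 77.868.
The smallest integer n is 78.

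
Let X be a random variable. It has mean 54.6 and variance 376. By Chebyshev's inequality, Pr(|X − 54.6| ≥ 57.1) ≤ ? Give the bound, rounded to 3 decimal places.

Chebyshev: Pr(|X − μ| ≥ t) ≤ Var(X)/t².
Bound = 376 / 3260.41 = 0.1153.

0.115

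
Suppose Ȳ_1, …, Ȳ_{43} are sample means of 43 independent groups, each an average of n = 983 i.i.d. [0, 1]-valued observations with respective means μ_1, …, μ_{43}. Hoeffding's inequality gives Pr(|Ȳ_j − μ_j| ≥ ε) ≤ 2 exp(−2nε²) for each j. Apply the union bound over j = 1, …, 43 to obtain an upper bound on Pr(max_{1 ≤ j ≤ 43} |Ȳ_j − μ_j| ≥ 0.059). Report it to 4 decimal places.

0.0917

Per-experiment Hoeffding bound: 2·exp(−2·983·0.059²) = 2·exp(−6.84365) = 0.0021324.
Union bound over 43 events: 43·0.0021324 = 0.09169.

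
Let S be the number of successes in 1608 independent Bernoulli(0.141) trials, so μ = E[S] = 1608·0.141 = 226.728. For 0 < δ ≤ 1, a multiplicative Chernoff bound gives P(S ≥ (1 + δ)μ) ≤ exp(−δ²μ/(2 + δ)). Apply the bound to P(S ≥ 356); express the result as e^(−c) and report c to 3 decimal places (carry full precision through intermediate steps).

Write 356 = (1 + δ)μ, so δ = 356/226.728 − 1 = 0.5701634…
Then the exponent is δ²μ/(2 + δ) = (356 − μ)² / (μ·(2 + δ)) = 28.677616.

28.678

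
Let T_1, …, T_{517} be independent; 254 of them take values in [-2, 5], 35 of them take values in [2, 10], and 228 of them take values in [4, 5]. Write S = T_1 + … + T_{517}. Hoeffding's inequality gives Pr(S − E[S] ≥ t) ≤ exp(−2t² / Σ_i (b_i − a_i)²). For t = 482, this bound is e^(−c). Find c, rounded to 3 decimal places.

31.155

Σ(b_i − a_i)² = 254·7² + 35·8² + 228·1² = 14914.
c = 2t² / 14914 = 2·482² / 14914 = 31.1552.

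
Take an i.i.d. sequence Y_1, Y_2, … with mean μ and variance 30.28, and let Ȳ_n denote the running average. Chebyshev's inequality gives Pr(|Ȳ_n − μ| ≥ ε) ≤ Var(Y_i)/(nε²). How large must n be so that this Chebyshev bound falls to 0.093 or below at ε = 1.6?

Require 30.28/(n·1.6²) ≤ 0.093, i.e. n ≥ 30.28/(0.093·1.6²) = 127.184.
The smallest integer n is 128.

128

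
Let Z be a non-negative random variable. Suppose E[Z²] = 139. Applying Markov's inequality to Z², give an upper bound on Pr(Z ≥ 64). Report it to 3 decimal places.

Since Z ≥ 0, the event {Z ≥ 64} is the same as {Z² ≥ 4096}.
Markov's inequality applied to Z² gives Pr(Z² ≥ 4096) ≤ E[Z²]/4096 = 139/4096 = 0.0339.

0.034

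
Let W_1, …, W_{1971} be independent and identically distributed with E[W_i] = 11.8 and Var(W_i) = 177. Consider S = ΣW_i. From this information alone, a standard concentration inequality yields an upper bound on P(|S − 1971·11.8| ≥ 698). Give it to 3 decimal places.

0.716

With mean and variance of each term known, Chebyshev's inequality bounds the deviation of the sum (or sample mean).
Var(S) = n·Var(W_i) = 1971·177 = 348867.
Chebyshev: P(|S − 1971·11.8| ≥ 698) ≤ Var(S)/698² = 348867/487204 = 0.7161.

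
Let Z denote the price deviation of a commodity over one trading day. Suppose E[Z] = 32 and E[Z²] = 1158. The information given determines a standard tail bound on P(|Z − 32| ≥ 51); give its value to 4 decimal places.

0.0515

The first two moments determine the variance, so Chebyshev's inequality is the sharpest standard bound available.
Var(Z) = E[Z²] − (E[Z])² = 1158 − 1024 = 134.
Chebyshev's inequality: P(|Z − μ| ≥ t) ≤ Var(Z)/t² = 134/2601 = 0.0515.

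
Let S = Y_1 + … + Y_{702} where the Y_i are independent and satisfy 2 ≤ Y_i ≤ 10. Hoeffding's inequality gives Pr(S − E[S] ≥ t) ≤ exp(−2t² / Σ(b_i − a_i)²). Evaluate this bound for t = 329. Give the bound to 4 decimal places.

0.0081

Σ(b_i − a_i)² = 702·(8)² = 44928.
Exponent = 2·329²/44928 = 4.8184.
Bound = exp(−4.8184) = 0.00808.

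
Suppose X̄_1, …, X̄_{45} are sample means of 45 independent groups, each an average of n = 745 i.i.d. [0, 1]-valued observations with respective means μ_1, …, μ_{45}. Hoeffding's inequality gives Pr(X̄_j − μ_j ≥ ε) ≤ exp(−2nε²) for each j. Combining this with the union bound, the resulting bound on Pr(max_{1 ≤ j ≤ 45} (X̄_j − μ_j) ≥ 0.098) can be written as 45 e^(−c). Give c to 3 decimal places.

Union bound over the 45 events: Pr(max_{1 ≤ j ≤ 45} (X̄_j − μ_j) ≥ 0.098) ≤ 45·exp(−2nε²) = 45 exp(−2·745·0.098²).
So c = 2·745·0.098² = 14.3100.

14.310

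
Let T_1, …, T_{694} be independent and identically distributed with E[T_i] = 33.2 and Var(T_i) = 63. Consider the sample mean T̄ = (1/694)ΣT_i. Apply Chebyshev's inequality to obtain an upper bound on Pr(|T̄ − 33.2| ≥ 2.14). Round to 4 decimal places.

Var(T̄) = Var(T_i)/n = 63/694 = 0.090778.
Chebyshev: Pr(|T̄ − 33.2| ≥ 2.14) ≤ Var(T̄)/(2.14)² = 63/(694·2.14²) = 0.0198.

0.0198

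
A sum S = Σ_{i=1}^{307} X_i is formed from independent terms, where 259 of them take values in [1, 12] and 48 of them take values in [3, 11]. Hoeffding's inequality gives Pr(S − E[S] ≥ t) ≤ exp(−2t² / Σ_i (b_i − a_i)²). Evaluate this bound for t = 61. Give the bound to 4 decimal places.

Σ(b_i − a_i)² = 259·11² + 48·8² = 34411.
Exponent = 2·61² / 34411 = 0.21627.
Bound = exp(−0.21627) = 0.80552.

0.8055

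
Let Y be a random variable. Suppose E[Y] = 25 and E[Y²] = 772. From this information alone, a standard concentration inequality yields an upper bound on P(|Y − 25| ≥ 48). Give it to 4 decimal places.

0.0638

The first two moments determine the variance, so Chebyshev's inequality is the sharpest standard bound available.
Var(Y) = E[Y²] − (E[Y])² = 772 − 625 = 147.
Chebyshev's inequality: P(|Y − μ| ≥ t) ≤ Var(Y)/t² = 147/2304 = 0.0638.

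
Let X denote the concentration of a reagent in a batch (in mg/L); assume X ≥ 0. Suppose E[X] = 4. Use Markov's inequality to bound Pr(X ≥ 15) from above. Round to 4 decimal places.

0.2667

Markov's inequality: for a non-negative random variable, Pr(X ≥ a) ≤ E[X]/a.
Here E[X] = 4 and a = 15, so the bound is 4/15 = 0.2667.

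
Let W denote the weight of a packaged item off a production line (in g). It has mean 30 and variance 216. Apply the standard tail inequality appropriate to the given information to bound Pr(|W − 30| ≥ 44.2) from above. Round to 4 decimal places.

Mean and variance are known, so Chebyshev's inequality applies.
Chebyshev: Pr(|W − μ| ≥ t) ≤ Var(W)/t².
Bound = 216 / 1953.64 = 0.1106.

0.1106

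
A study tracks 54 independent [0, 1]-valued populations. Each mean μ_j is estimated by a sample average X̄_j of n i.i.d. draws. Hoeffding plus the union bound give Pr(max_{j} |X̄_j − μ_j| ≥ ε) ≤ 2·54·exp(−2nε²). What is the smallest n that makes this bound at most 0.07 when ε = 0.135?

Need 2·54·exp(−2nε²) ≤ 0.07, i.e. exp(−2nε²) ≤ 0.07/108.
So 2nε² ≥ ln(108/0.07) = 7.341391.
Hence n ≥ 7.341391/(2·0.135²) = 201.410.
The smallest integer n is 202.

202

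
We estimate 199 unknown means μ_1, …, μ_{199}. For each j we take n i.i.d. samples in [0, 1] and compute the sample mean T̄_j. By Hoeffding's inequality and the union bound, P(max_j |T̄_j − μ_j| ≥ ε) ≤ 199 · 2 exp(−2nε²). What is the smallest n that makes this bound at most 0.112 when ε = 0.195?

Need 2·199·exp(−2nε²) ≤ 0.112, i.e. exp(−2nε²) ≤ 0.112/398.
So 2nε² ≥ ln(398/0.112) = 8.175708.
Hence n ≥ 8.175708/(2·0.195²) = 107.504.
The smallest integer n is 108.

108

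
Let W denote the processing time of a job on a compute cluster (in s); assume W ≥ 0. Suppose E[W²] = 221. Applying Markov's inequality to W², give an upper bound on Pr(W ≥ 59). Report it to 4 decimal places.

Since W ≥ 0, the event {W ≥ 59} is the same as {W² ≥ 3481}.
Markov's inequality applied to W² gives Pr(W² ≥ 3481) ≤ E[W²]/3481 = 221/3481 = 0.0635.

0.0635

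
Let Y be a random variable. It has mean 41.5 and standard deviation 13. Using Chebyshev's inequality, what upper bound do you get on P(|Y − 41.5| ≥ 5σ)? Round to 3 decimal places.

Chebyshev: P(|Y − μ| ≥ t) ≤ Var(Y)/t².
Var(Y) = σ² = 13² = 169.
t = 5·13 = 65.
Bound = 169 / 4225 = 0.0400.

0.040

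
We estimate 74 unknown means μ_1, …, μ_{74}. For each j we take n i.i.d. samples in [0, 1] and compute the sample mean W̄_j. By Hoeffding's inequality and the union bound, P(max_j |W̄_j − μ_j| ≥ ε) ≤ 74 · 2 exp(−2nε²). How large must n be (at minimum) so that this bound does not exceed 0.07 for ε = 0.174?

Need 2·74·exp(−2nε²) ≤ 0.07, i.e. exp(−2nε²) ≤ 0.07/148.
So 2nε² ≥ ln(148/0.07) = 7.656472.
Hence n ≥ 7.656472/(2·0.174²) = 126.445.
The smallest integer n is 127.

127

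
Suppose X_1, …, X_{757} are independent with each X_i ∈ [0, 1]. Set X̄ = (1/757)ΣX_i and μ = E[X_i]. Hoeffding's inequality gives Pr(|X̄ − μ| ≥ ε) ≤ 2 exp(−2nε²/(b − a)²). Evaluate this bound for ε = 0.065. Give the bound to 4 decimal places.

0.0033

Exponent: 2nε²/(b − a)² = 2·757·0.065² / 1² = 6.39665.
Bound = 2·exp(−6.39665) = 0.00333.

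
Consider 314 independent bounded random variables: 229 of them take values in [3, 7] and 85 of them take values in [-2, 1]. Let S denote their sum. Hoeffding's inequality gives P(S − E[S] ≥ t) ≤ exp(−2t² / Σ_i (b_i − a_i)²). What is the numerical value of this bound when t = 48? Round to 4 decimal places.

0.3533

Σ(b_i − a_i)² = 229·4² + 85·3² = 4429.
Exponent = 2·48² / 4429 = 1.04042.
Bound = exp(−1.04042) = 0.35331.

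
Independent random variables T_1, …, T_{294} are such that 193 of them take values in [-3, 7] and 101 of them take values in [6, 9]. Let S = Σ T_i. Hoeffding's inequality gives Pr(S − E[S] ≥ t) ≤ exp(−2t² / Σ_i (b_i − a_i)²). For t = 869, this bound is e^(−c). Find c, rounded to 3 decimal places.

74.735

Σ(b_i − a_i)² = 193·10² + 101·3² = 20209.
c = 2t² / 20209 = 2·869² / 20209 = 74.7351.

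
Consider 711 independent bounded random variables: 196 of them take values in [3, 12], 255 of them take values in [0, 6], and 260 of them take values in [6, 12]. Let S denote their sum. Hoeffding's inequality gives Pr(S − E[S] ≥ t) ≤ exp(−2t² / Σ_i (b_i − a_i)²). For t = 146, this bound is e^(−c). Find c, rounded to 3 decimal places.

1.239

Σ(b_i − a_i)² = 196·9² + 255·6² + 260·6² = 34416.
c = 2t² / 34416 = 2·146² / 34416 = 1.2387.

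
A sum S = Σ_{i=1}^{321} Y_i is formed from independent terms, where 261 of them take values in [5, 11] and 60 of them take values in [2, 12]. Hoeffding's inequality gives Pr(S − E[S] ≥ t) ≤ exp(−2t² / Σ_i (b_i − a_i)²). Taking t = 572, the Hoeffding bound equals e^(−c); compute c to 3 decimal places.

Σ(b_i − a_i)² = 261·6² + 60·10² = 15396.
c = 2t² / 15396 = 2·572² / 15396 = 42.5025.

42.502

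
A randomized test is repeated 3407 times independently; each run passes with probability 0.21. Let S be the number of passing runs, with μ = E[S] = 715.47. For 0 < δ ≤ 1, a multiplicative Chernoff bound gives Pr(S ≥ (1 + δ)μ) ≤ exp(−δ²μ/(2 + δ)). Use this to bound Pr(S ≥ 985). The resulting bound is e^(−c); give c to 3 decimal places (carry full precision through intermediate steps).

Write 985 = (1 + δ)μ, so δ = 985/715.47 − 1 = 0.3767174…
Then the exponent is δ²μ/(2 + δ) = (985 − μ)² / (μ·(2 + δ)) = 42.721378.

42.721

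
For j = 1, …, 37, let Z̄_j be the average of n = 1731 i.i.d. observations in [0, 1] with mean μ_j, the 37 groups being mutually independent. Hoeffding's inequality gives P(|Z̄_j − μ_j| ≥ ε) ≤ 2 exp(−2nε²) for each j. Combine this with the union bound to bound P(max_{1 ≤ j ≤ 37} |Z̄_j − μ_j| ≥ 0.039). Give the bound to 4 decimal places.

0.3823

Per-experiment Hoeffding bound: 2·exp(−2·1731·0.039²) = 2·exp(−5.26570) = 0.010332.
Union bound over 37 events: 37·0.010332 = 0.38227.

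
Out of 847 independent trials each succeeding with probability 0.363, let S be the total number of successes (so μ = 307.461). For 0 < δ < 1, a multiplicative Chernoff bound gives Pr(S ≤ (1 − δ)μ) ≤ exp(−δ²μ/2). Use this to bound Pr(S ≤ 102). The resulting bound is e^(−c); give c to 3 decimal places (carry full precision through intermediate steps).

68.650

Write 102 = (1 − δ)μ, so δ = 1 − 102/307.461 = 0.6682506…
Then the exponent is δ²μ/2 = (μ − 102)²/(2μ) = 68.649719.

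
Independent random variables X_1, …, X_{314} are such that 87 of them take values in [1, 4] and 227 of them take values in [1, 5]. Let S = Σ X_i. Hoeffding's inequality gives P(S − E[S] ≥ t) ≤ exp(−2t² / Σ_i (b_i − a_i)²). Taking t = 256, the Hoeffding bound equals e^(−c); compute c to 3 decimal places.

29.688

Σ(b_i − a_i)² = 87·3² + 227·4² = 4415.
c = 2t² / 4415 = 2·256² / 4415 = 29.6879.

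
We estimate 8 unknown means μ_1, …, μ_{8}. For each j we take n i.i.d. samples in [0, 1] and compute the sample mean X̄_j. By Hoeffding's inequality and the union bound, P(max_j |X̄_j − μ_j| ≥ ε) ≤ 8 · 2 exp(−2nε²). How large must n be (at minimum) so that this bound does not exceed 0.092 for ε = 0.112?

Need 2·8·exp(−2nε²) ≤ 0.092, i.e. exp(−2nε²) ≤ 0.092/16.
So 2nε² ≥ ln(16/0.092) = 5.158555.
Hence n ≥ 5.158555/(2·0.112²) = 205.618.
The smallest integer n is 206.

206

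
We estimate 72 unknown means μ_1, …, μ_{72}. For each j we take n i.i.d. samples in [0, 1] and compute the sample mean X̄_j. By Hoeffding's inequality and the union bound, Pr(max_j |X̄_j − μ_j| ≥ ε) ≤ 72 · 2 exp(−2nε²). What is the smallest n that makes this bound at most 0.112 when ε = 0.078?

Need 2·72·exp(−2nε²) ≤ 0.112, i.e. exp(−2nε²) ≤ 0.112/144.
So 2nε² ≥ ln(144/0.112) = 7.159070.
Hence n ≥ 7.159070/(2·0.078²) = 588.352.
The smallest integer n is 589.

589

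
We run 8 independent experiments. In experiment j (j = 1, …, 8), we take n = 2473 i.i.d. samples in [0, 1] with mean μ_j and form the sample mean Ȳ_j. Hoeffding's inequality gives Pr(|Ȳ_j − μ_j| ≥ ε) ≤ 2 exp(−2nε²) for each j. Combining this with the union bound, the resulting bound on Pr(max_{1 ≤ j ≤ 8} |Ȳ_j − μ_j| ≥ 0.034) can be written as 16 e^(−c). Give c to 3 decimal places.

5.718

Union bound over the 8 events: Pr(max_{1 ≤ j ≤ 8} |Ȳ_j − μ_j| ≥ 0.034) ≤ 8·2·exp(−2nε²) = 16 exp(−2·2473·0.034²).
So c = 2·2473·0.034² = 5.7176.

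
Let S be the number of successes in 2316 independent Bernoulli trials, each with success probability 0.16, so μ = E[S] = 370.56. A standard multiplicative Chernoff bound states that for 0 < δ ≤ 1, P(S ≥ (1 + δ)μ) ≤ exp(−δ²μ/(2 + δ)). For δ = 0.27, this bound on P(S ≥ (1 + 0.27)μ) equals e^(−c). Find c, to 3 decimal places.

11.900

c = δ²μ/(2 + δ) = 0.27²·370.56/(2 + 0.27) = 11.9004.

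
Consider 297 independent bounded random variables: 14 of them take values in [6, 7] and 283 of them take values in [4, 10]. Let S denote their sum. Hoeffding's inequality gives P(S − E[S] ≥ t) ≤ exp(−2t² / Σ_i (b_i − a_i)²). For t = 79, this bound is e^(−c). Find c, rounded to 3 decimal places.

1.223

Σ(b_i − a_i)² = 14·1² + 283·6² = 10202.
c = 2t² / 10202 = 2·79² / 10202 = 1.2235.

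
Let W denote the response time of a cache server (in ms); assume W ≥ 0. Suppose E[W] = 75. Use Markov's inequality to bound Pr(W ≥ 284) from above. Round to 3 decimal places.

Markov's inequality: for a non-negative random variable, Pr(W ≥ a) ≤ E[W]/a.
Here E[W] = 75 and a = 284, so the bound is 75/284 = 0.2641.

0.264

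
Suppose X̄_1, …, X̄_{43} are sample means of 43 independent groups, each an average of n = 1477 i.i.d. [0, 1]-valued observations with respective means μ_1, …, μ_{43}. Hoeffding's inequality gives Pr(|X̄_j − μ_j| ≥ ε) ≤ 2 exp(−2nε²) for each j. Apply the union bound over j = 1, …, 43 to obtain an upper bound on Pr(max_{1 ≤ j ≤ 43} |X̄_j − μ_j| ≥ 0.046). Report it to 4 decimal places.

0.1659

Per-experiment Hoeffding bound: 2·exp(−2·1477·0.046²) = 2·exp(−6.25066) = 0.0038583.
Union bound over 43 events: 43·0.0038583 = 0.16591.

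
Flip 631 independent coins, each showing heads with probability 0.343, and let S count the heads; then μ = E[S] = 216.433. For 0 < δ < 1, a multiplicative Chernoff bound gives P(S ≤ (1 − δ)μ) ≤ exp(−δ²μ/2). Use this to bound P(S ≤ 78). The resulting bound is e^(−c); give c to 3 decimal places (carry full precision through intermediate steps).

44.272

Write 78 = (1 − δ)μ, so δ = 1 − 78/216.433 = 0.6396113…
Then the exponent is δ²μ/2 = (μ − 78)²/(2μ) = 44.271658.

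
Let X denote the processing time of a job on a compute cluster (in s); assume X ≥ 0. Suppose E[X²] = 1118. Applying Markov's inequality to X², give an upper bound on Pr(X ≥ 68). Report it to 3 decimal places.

Since X ≥ 0, the event {X ≥ 68} is the same as {X² ≥ 4624}.
Markov's inequality applied to X² gives Pr(X² ≥ 4624) ≤ E[X²]/4624 = 1118/4624 = 0.2418.

0.242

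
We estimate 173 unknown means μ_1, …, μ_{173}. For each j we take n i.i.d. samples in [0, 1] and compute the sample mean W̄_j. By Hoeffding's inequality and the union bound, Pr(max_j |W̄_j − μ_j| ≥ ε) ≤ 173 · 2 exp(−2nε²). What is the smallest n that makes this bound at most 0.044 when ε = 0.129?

Need 2·173·exp(−2nε²) ≤ 0.044, i.e. exp(−2nε²) ≤ 0.044/346.
So 2nε² ≥ ln(346/0.044) = 8.970004.
Hence n ≥ 8.970004/(2·0.129²) = 269.515.
The smallest integer n is 270.

270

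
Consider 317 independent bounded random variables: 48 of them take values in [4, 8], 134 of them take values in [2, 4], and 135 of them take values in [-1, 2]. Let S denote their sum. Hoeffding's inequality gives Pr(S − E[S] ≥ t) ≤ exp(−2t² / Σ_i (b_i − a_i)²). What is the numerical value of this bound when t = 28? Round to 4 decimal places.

0.5366

Σ(b_i − a_i)² = 48·4² + 134·2² + 135·3² = 2519.
Exponent = 2·28² / 2519 = 0.62247.
Bound = exp(−0.62247) = 0.53662.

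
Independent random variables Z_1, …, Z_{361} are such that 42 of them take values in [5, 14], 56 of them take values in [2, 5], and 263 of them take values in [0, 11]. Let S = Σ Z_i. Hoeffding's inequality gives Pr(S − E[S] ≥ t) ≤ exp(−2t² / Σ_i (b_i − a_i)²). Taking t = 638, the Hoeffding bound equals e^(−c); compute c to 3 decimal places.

Σ(b_i − a_i)² = 42·9² + 56·3² + 263·11² = 35729.
c = 2t² / 35729 = 2·638² / 35729 = 22.7851.

22.785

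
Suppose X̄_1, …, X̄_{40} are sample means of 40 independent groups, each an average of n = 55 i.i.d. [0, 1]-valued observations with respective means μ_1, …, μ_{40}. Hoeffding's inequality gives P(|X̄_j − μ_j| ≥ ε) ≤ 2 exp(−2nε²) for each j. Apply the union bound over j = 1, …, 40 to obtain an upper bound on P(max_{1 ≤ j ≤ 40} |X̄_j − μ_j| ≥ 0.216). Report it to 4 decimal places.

Per-experiment Hoeffding bound: 2·exp(−2·55·0.216²) = 2·exp(−5.13216) = 0.011808.
Union bound over 40 events: 40·0.011808 = 0.47230.

0.4723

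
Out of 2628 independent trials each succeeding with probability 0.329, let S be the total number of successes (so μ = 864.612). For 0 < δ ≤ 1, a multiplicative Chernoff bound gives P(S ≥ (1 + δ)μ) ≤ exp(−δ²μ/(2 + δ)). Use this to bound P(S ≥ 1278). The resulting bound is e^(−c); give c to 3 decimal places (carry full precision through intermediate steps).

Write 1278 = (1 + δ)μ, so δ = 1278/864.612 − 1 = 0.4781197…
Then the exponent is δ²μ/(2 + δ) = (1278 − μ)² / (μ·(2 + δ)) = 79.757622.

79.758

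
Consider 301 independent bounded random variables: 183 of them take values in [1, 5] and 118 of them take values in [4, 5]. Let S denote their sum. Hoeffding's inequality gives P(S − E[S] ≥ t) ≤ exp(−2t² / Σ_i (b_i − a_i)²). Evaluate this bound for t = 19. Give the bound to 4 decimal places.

Σ(b_i − a_i)² = 183·4² + 118·1² = 3046.
Exponent = 2·19² / 3046 = 0.23703.
Bound = exp(−0.23703) = 0.78897.

0.7890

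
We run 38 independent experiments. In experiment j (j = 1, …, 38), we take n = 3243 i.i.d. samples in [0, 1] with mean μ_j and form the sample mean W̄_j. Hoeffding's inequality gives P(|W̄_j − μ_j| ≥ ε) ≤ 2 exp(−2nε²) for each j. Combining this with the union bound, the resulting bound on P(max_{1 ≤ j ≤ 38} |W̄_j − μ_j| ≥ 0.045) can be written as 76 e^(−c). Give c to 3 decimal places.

Union bound over the 38 events: P(max_{1 ≤ j ≤ 38} |W̄_j − μ_j| ≥ 0.045) ≤ 38·2·exp(−2nε²) = 76 exp(−2·3243·0.045²).
So c = 2·3243·0.045² = 13.1341.

13.134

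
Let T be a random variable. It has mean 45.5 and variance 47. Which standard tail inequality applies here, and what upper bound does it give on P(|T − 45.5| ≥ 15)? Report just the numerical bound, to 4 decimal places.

Mean and variance are known, so Chebyshev's inequality applies.
Chebyshev: P(|T − μ| ≥ t) ≤ Var(T)/t².
Bound = 47 / 225 = 0.2089.

0.2089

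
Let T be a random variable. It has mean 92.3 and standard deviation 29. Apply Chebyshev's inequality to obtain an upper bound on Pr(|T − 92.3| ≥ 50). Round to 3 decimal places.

0.336

Chebyshev: Pr(|T − μ| ≥ t) ≤ Var(T)/t².
Var(T) = σ² = 29² = 841.
Bound = 841 / 2500 = 0.3364.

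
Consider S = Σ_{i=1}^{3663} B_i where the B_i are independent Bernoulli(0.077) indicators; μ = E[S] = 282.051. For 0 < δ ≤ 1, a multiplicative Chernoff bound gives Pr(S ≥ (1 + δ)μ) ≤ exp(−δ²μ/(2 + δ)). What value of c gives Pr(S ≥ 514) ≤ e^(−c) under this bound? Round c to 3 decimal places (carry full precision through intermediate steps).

67.584

Write 514 = (1 + δ)μ, so δ = 514/282.051 − 1 = 0.8223655…
Then the exponent is δ²μ/(2 + δ) = (514 − μ)² / (μ·(2 + δ)) = 67.584035.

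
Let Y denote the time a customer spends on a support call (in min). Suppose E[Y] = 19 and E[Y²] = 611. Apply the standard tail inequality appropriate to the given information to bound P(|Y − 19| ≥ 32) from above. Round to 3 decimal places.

The first two moments determine the variance, so Chebyshev's inequality is the sharpest standard bound available.
Var(Y) = E[Y²] − (E[Y])² = 611 − 361 = 250.
Chebyshev's inequality: P(|Y − μ| ≥ t) ≤ Var(Y)/t² = 250/1024 = 0.2441.

0.244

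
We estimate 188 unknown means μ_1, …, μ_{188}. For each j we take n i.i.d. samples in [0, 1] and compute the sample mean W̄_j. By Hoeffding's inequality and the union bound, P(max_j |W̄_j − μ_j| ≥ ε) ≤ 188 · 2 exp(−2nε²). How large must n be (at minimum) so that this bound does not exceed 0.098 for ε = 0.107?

361

Need 2·188·exp(−2nε²) ≤ 0.098, i.e. exp(−2nε²) ≤ 0.098/376.
So 2nε² ≥ ln(376/0.098) = 8.252377.
Hence n ≥ 8.252377/(2·0.107²) = 360.397.
The smallest integer n is 361.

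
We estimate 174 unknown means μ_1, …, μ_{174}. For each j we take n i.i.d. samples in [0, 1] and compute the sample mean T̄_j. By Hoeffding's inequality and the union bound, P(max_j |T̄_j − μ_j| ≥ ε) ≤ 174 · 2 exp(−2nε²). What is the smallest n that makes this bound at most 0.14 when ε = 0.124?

Need 2·174·exp(−2nε²) ≤ 0.14, i.e. exp(−2nε²) ≤ 0.14/348.
So 2nε² ≥ ln(348/0.14) = 7.818315.
Hence n ≥ 7.818315/(2·0.124²) = 254.238.
The smallest integer n is 255.

255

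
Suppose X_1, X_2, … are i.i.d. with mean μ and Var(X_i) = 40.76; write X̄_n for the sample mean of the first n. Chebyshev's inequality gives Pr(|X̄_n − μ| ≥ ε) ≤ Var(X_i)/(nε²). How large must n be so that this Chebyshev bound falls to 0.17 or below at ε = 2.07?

Require 40.76/(n·2.07²) ≤ 0.17, i.e. n ≥ 40.76/(0.17·2.07²) = 55.956.
The smallest integer n is 56.

56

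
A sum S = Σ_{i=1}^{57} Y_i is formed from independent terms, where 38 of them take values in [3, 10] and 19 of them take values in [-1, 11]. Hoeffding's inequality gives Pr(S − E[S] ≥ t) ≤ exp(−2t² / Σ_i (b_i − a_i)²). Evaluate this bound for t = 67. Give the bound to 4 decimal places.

0.1419

Σ(b_i − a_i)² = 38·7² + 19·12² = 4598.
Exponent = 2·67² / 4598 = 1.95259.
Bound = exp(−1.95259) = 0.14191.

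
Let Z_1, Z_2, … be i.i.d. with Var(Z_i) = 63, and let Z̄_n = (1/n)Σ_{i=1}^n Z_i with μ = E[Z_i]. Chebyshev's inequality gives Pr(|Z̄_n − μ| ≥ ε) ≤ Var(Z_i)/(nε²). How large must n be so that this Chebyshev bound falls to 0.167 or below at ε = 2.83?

48

Require 63/(n·2.83²) ≤ 0.167, i.e. n ≥ 63/(0.167·2.83²) = 47.103.
The smallest integer n is 48.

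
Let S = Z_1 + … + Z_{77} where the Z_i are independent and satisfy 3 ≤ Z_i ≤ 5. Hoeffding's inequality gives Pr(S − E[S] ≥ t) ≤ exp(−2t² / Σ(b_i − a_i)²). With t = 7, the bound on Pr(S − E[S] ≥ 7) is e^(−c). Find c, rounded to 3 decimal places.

Σ(b_i − a_i)² = 77·(2)² = 308.
c = 2t²/308 = 2·7²/308 = 0.3182.

0.318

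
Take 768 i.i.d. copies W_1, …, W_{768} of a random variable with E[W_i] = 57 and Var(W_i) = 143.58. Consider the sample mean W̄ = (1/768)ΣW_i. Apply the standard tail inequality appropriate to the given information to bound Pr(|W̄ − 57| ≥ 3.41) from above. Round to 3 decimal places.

0.016

With mean and variance of each term known, Chebyshev's inequality bounds the deviation of the sum (or sample mean).
Var(W̄) = Var(W_i)/n = 143.58/768 = 0.18695.
Chebyshev: Pr(|W̄ − 57| ≥ 3.41) ≤ Var(W̄)/(3.41)² = 143.58/(768·3.41²) = 0.0161.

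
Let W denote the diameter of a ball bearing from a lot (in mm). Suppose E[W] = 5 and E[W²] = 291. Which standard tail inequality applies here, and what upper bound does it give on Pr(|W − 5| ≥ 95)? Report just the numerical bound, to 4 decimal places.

0.0295

The first two moments determine the variance, so Chebyshev's inequality is the sharpest standard bound available.
Var(W) = E[W²] − (E[W])² = 291 − 25 = 266.
Chebyshev's inequality: Pr(|W − μ| ≥ t) ≤ Var(W)/t² = 266/9025 = 0.0295.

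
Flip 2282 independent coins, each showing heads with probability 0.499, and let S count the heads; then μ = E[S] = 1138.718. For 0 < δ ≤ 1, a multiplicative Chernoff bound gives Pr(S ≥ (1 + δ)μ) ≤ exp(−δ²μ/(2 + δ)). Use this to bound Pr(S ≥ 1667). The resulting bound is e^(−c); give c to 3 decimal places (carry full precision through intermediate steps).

99.469

Write 1667 = (1 + δ)μ, so δ = 1667/1138.718 − 1 = 0.463927…
Then the exponent is δ²μ/(2 + δ) = (1667 − μ)² / (μ·(2 + δ)) = 99.468967.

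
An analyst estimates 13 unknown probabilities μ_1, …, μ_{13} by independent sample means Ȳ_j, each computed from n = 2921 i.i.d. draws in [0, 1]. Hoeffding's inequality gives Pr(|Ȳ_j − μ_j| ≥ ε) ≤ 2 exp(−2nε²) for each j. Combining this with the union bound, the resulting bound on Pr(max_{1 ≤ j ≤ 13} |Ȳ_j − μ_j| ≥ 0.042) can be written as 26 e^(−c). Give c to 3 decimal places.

10.305

Union bound over the 13 events: Pr(max_{1 ≤ j ≤ 13} |Ȳ_j − μ_j| ≥ 0.042) ≤ 13·2·exp(−2nε²) = 26 exp(−2·2921·0.042²).
So c = 2·2921·0.042² = 10.3053.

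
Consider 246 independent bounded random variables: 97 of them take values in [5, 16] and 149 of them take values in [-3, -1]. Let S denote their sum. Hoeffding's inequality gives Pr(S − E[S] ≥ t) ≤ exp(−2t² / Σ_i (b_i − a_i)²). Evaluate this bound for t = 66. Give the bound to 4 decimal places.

Σ(b_i − a_i)² = 97·11² + 149·2² = 12333.
Exponent = 2·66² / 12333 = 0.70640.
Bound = exp(−0.70640) = 0.49342.

0.4934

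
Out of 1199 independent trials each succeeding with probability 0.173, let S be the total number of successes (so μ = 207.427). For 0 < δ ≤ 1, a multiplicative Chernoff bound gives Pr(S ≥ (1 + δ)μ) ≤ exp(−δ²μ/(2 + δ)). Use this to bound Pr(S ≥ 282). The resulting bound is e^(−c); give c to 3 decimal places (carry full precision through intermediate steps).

Write 282 = (1 + δ)μ, so δ = 282/207.427 − 1 = 0.3595144…
Then the exponent is δ²μ/(2 + δ) = (282 − μ)² / (μ·(2 + δ)) = 11.362537.

11.363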